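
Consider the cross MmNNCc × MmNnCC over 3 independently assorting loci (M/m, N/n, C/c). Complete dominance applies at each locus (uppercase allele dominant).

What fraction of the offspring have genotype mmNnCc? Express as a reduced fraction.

MmNNCc gametes: MNC×2, MNc×2, mNC×2, mNc×2
MmNnCC gametes: MNC×2, MnC×2, mNC×2, mnC×2
MmNNCc×MmNnCC grid (8·8=64): MMNNCC=4 MMNNCc=4 MMNnCC=4 MMNnCc=4 MmNNCC=8 MmNNCc=8 MmNnCC=8 MmNnCc=8 mmNNCC=4 mmNNCc=4 mmNnCC=4 mmNnCc=4
mmNnCc hits 4/64; gcd=4; 4÷4/64÷4 = 1/16

P(mmNnCc) = 1/16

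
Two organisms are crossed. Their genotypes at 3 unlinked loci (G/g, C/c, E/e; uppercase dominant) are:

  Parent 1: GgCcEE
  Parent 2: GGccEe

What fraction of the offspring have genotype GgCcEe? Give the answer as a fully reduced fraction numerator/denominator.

GgCcEE gametes: GCE×2, GcE×2, gCE×2, gcE×2
GGccEe gametes: GcE×4, Gce×4
GgCcEE×GGccEe grid (8·8=64): GGCcEE=8 GGCcEe=8 GGccEE=8 GGccEe=8 GgCcEE=8 GgCcEe=8 GgccEE=8 GgccEe=8
GgCcEe hits 8/64; gcd=8; 8÷8/64÷8 = 1/8

P(GgCcEe) = 1/8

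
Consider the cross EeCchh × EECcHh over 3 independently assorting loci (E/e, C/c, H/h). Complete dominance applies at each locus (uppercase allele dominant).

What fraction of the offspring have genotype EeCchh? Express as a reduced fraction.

EeCchh gametes: ECh×2, Ech×2, eCh×2, ech×2
EECcHh gametes: ECH×2, ECh×2, EcH×2, Ech×2
EeCchh×EECcHh grid (8·8=64): EECCHh=4 EECChh=4 EECcHh=8 EECchh=8 EEccHh=4 EEcchh=4 EeCCHh=4 EeCChh=4 EeCcHh=8 EeCchh=8 EeccHh=4 Eecchh=4
EeCchh hits 8/64; gcd=8; 8÷8/64÷8 = 1/8

P(EeCchh) = 1/8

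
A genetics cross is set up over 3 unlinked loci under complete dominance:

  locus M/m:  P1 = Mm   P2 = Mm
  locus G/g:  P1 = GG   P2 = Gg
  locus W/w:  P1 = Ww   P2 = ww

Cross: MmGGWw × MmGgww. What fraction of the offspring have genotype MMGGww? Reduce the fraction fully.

MmGGWw gametes: MGW×2, MGw×2, mGW×2, mGw×2
MmGgww gametes: MGw×2, Mgw×2, mGw×2, mgw×2
MmGGWw×MmGgww grid (8·8=64): MMGGWw=4 MMGGww=4 MMGgWw=4 MMGgww=4 MmGGWw=8 MmGGww=8 MmGgWw=8 MmGgww=8 mmGGWw=4 mmGGww=4 mmGgWw=4 mmGgww=4
MMGGww hits 4/64; gcd=4; 4÷4/64÷4 = 1/16

P(MMGGww) = 1/16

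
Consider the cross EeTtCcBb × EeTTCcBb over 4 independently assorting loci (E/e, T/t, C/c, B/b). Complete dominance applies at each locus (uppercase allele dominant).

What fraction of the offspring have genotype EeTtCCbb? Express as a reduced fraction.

EeTtCcBb gametes: ETCB×1, ETCb×1, ETcB×1, ETcb×1, EtCB×1, EtCb×1, EtcB×1, Etcb×1, eTCB×1, eTCb×1, eTcB×1, eTcb×1, etCB×1, etCb×1, etcB×1, etcb×1
EeTTCcBb gametes: ETCB×2, ETCb×2, ETcB×2, ETcb×2, eTCB×2, eTCb×2, eTcB×2, eTcb×2
EeTtCcBb×EeTTCcBb grid (16·16=256): EETTCCBB=2 EETTCCBb=4 EETTCCbb=2 EETTCcBB=4 EETTCcBb=8 EETTCcbb=4 EETTccBB=2 EETTccBb=4 EETTccbb=2 EETtCCBB=2 EETtCCBb=4 EETtCCbb=2 EETtCcBB=4 EETtCcBb=8 EETtCcbb=4 EETtccBB=2 EETtccBb=4 EETtccbb=2 EeTTCCBB=4 EeTTCCBb=8 EeTTCCbb=4 EeTTCcBB=8 EeTTCcBb=16 EeTTCcbb=8 EeTTccBB=4 EeTTccBb=8 EeTTccbb=4 EeTtCCBB=4 EeTtCCBb=8 EeTtCCbb=4 EeTtCcBB=8 EeTtCcBb=16 EeTtCcbb=8 EeTtccBB=4 EeTtccBb=8 EeTtccbb=4 eeTTCCBB=2 eeTTCCBb=4 eeTTCCbb=2 eeTTCcBB=4 eeTTCcBb=8 eeTTCcbb=4 eeTTccBB=2 eeTTccBb=4 eeTTccbb=2 eeTtCCBB=2 eeTtCCBb=4 eeTtCCbb=2 eeTtCcBB=4 eeTtCcBb=8 eeTtCcbb=4 eeTtccBB=2 eeTtccBb=4 eeTtccbb=2
EeTtCCbb hits 4/256; gcd=4; 4÷4/256÷4 = 1/64

P(EeTtCCbb) = 1/64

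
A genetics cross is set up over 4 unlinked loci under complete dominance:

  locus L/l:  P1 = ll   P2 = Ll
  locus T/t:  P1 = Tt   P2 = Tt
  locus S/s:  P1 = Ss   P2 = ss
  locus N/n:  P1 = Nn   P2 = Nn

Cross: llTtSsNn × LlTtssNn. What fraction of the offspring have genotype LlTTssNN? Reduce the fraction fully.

P(LlTTssNN) = 1/64

llTtSsNn gametes: lTSN×2, lTSn×2, lTsN×2, lTsn×2, ltSN×2, ltSn×2, ltsN×2, ltsn×2
LlTtssNn gametes: LTsN×2, LTsn×2, LtsN×2, Ltsn×2, lTsN×2, lTsn×2, ltsN×2, ltsn×2
llTtSsNn×LlTtssNn grid (16·16=256): LlTTSsNN=4 LlTTSsNn=8 LlTTSsnn=4 LlTTssNN=4 LlTTssNn=8 LlTTssnn=4 LlTtSsNN=8 LlTtSsNn=16 LlTtSsnn=8 LlTtssNN=8 LlTtssNn=16 LlTtssnn=8 LlttSsNN=4 LlttSsNn=8 LlttSsnn=4 LlttssNN=4 LlttssNn=8 Llttssnn=4 llTTSsNN=4 llTTSsNn=8 llTTSsnn=4 llTTssNN=4 llTTssNn=8 llTTssnn=4 llTtSsNN=8 llTtSsNn=16 llTtSsnn=8 llTtssNN=8 llTtssNn=16 llTtssnn=8 llttSsNN=4 llttSsNn=8 llttSsnn=4 llttssNN=4 llttssNn=8 llttssnn=4
LlTTssNN hits 4/256; gcd=4; 4÷4/256÷4 = 1/64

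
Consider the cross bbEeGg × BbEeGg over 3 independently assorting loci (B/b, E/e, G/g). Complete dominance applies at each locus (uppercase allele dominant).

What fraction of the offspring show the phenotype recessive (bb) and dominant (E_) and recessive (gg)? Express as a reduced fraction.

bbEeGg gametes: bEG×2, bEg×2, beG×2, beg×2
BbEeGg gametes: BEG×1, BEg×1, BeG×1, Beg×1, bEG×1, bEg×1, beG×1, beg×1
bbEeGg×BbEeGg grid (8·8=64): BbEEGG=2 BbEEGg=4 BbEEgg=2 BbEeGG=4 BbEeGg=8 BbEegg=4 BbeeGG=2 BbeeGg=4 Bbeegg=2 bbEEGG=2 bbEEGg=4 bbEEgg=2 bbEeGG=4 bbEeGg=8 bbEegg=4 bbeeGG=2 bbeeGg=4 bbeegg=2
bb E_ gg hits 6/64; gcd=2; 6÷2/64÷2 = 3/32

P(bb E_ gg) = 3/32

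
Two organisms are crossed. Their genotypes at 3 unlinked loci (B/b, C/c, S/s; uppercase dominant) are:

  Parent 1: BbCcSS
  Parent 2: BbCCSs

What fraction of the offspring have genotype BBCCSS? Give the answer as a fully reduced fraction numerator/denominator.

BbCcSS gametes: BCS×2, BcS×2, bCS×2, bcS×2
BbCCSs gametes: BCS×2, BCs×2, bCS×2, bCs×2
BbCcSS×BbCCSs grid (8·8=64): BBCCSS=4 BBCCSs=4 BBCcSS=4 BBCcSs=4 BbCCSS=8 BbCCSs=8 BbCcSS=8 BbCcSs=8 bbCCSS=4 bbCCSs=4 bbCcSS=4 bbCcSs=4
BBCCSS hits 4/64; gcd=4; 4÷4/64÷4 = 1/16

P(BBCCSS) = 1/16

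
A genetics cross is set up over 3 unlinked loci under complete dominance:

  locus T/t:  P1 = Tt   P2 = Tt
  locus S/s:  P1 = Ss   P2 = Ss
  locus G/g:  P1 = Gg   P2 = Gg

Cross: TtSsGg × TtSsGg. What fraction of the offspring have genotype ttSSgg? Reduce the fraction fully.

TtSsGg gametes: TSG×1, TSg×1, TsG×1, Tsg×1, tSG×1, tSg×1, tsG×1, tsg×1
TtSsGg gametes: TSG×1, TSg×1, TsG×1, Tsg×1, tSG×1, tSg×1, tsG×1, tsg×1
TtSsGg×TtSsGg grid (8·8=64): TTSSGG=1 TTSSGg=2 TTSSgg=1 TTSsGG=2 TTSsGg=4 TTSsgg=2 TTssGG=1 TTssGg=2 TTssgg=1 TtSSGG=2 TtSSGg=4 TtSSgg=2 TtSsGG=4 TtSsGg=8 TtSsgg=4 TtssGG=2 TtssGg=4 Ttssgg=2 ttSSGG=1 ttSSGg=2 ttSSgg=1 ttSsGG=2 ttSsGg=4 ttSsgg=2 ttssGG=1 ttssGg=2 ttssgg=1
ttSSgg hits 1/64; gcd=1; 1÷1/64÷1 = 1/64

P(ttSSgg) = 1/64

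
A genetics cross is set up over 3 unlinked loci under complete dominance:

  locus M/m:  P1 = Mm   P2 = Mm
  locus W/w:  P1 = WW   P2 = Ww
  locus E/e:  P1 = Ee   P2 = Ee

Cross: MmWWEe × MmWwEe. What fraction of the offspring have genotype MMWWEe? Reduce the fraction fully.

MmWWEe gametes: MWE×2, MWe×2, mWE×2, mWe×2
MmWwEe gametes: MWE×1, MWe×1, MwE×1, Mwe×1, mWE×1, mWe×1, mwE×1, mwe×1
MmWWEe×MmWwEe grid (8·8=64): MMWWEE=2 MMWWEe=4 MMWWee=2 MMWwEE=2 MMWwEe=4 MMWwee=2 MmWWEE=4 MmWWEe=8 MmWWee=4 MmWwEE=4 MmWwEe=8 MmWwee=4 mmWWEE=2 mmWWEe=4 mmWWee=2 mmWwEE=2 mmWwEe=4 mmWwee=2
MMWWEe hits 4/64; gcd=4; 4÷4/64÷4 = 1/16

P(MMWWEe) = 1/16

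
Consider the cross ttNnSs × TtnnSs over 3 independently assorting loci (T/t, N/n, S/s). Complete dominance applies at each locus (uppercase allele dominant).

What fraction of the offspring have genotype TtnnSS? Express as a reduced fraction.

ttNnSs gametes: tNS×2, tNs×2, tnS×2, tns×2
TtnnSs gametes: TnS×2, Tns×2, tnS×2, tns×2
ttNnSs×TtnnSs grid (8·8=64): TtNnSS=4 TtNnSs=8 TtNnss=4 TtnnSS=4 TtnnSs=8 Ttnnss=4 ttNnSS=4 ttNnSs=8 ttNnss=4 ttnnSS=4 ttnnSs=8 ttnnss=4
TtnnSS hits 4/64; gcd=4; 4÷4/64÷4 = 1/16

P(TtnnSS) = 1/16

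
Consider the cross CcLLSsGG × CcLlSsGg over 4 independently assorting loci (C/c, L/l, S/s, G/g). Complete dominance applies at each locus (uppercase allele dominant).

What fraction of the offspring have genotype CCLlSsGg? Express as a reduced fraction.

CcLLSsGG gametes: CLSG×4, CLsG×4, cLSG×4, cLsG×4
CcLlSsGg gametes: CLSG×1, CLSg×1, CLsG×1, CLsg×1, ClSG×1, ClSg×1, ClsG×1, Clsg×1, cLSG×1, cLSg×1, cLsG×1, cLsg×1, clSG×1, clSg×1, clsG×1, clsg×1
CcLLSsGG×CcLlSsGg grid (16·16=256): CCLLSSGG=4 CCLLSSGg=4 CCLLSsGG=8 CCLLSsGg=8 CCLLssGG=4 CCLLssGg=4 CCLlSSGG=4 CCLlSSGg=4 CCLlSsGG=8 CCLlSsGg=8 CCLlssGG=4 CCLlssGg=4 CcLLSSGG=8 CcLLSSGg=8 CcLLSsGG=16 CcLLSsGg=16 CcLLssGG=8 CcLLssGg=8 CcLlSSGG=8 CcLlSSGg=8 CcLlSsGG=16 CcLlSsGg=16 CcLlssGG=8 CcLlssGg=8 ccLLSSGG=4 ccLLSSGg=4 ccLLSsGG=8 ccLLSsGg=8 ccLLssGG=4 ccLLssGg=4 ccLlSSGG=4 ccLlSSGg=4 ccLlSsGG=8 ccLlSsGg=8 ccLlssGG=4 ccLlssGg=4
CCLlSsGg hits 8/256; gcd=8; 8÷8/256÷8 = 1/32

P(CCLlSsGg) = 1/32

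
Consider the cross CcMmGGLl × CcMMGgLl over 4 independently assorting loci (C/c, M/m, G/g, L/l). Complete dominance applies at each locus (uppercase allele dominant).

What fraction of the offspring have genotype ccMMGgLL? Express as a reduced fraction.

CcMmGGLl gametes: CMGL×2, CMGl×2, CmGL×2, CmGl×2, cMGL×2, cMGl×2, cmGL×2, cmGl×2
CcMMGgLl gametes: CMGL×2, CMGl×2, CMgL×2, CMgl×2, cMGL×2, cMGl×2, cMgL×2, cMgl×2
CcMmGGLl×CcMMGgLl grid (16·16=256): CCMMGGLL=4 CCMMGGLl=8 CCMMGGll=4 CCMMGgLL=4 CCMMGgLl=8 CCMMGgll=4 CCMmGGLL=4 CCMmGGLl=8 CCMmGGll=4 CCMmGgLL=4 CCMmGgLl=8 CCMmGgll=4 CcMMGGLL=8 CcMMGGLl=16 CcMMGGll=8 CcMMGgLL=8 CcMMGgLl=16 CcMMGgll=8 CcMmGGLL=8 CcMmGGLl=16 CcMmGGll=8 CcMmGgLL=8 CcMmGgLl=16 CcMmGgll=8 ccMMGGLL=4 ccMMGGLl=8 ccMMGGll=4 ccMMGgLL=4 ccMMGgLl=8 ccMMGgll=4 ccMmGGLL=4 ccMmGGLl=8 ccMmGGll=4 ccMmGgLL=4 ccMmGgLl=8 ccMmGgll=4
ccMMGgLL hits 4/256; gcd=4; 4÷4/256÷4 = 1/64

P(ccMMGgLL) = 1/64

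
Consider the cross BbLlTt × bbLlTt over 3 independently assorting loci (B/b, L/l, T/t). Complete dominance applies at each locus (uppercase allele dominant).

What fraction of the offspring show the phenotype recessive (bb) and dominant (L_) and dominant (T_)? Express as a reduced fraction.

P(bb L_ T_) = 9/32

BbLlTt gametes: BLT×1, BLt×1, BlT×1, Blt×1, bLT×1, bLt×1, blT×1, blt×1
bbLlTt gametes: bLT×2, bLt×2, blT×2, blt×2
BbLlTt×bbLlTt grid (8·8=64): BbLLTT=2 BbLLTt=4 BbLLtt=2 BbLlTT=4 BbLlTt=8 BbLltt=4 BbllTT=2 BbllTt=4 Bblltt=2 bbLLTT=2 bbLLTt=4 bbLLtt=2 bbLlTT=4 bbLlTt=8 bbLltt=4 bbllTT=2 bbllTt=4 bblltt=2
bb L_ T_ hits 18/64; gcd=2; 18÷2/64÷2 = 9/32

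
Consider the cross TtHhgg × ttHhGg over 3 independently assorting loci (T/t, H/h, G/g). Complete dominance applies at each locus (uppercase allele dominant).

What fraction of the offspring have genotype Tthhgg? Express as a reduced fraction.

TtHhgg gametes: THg×2, Thg×2, tHg×2, thg×2
ttHhGg gametes: tHG×2, tHg×2, thG×2, thg×2
TtHhgg×ttHhGg grid (8·8=64): TtHHGg=4 TtHHgg=4 TtHhGg=8 TtHhgg=8 TthhGg=4 Tthhgg=4 ttHHGg=4 ttHHgg=4 ttHhGg=8 ttHhgg=8 tthhGg=4 tthhgg=4
Tthhgg hits 4/64; gcd=4; 4÷4/64÷4 = 1/16

P(Tthhgg) = 1/16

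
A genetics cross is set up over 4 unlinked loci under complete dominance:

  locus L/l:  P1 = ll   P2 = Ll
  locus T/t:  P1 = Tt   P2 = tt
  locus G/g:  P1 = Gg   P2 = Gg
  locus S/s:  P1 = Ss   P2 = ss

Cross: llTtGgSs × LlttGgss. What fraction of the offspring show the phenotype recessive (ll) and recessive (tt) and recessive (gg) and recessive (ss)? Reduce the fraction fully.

llTtGgSs gametes: lTGS×2, lTGs×2, lTgS×2, lTgs×2, ltGS×2, ltGs×2, ltgS×2, ltgs×2
LlttGgss gametes: LtGs×4, Ltgs×4, ltGs×4, ltgs×4
llTtGgSs×LlttGgss grid (16·16=256): LlTtGGSs=8 LlTtGGss=8 LlTtGgSs=16 LlTtGgss=16 LlTtggSs=8 LlTtggss=8 LlttGGSs=8 LlttGGss=8 LlttGgSs=16 LlttGgss=16 LlttggSs=8 Llttggss=8 llTtGGSs=8 llTtGGss=8 llTtGgSs=16 llTtGgss=16 llTtggSs=8 llTtggss=8 llttGGSs=8 llttGGss=8 llttGgSs=16 llttGgss=16 llttggSs=8 llttggss=8
ll tt gg ss hits 8/256; gcd=8; 8÷8/256÷8 = 1/32

P(ll tt gg ss) = 1/32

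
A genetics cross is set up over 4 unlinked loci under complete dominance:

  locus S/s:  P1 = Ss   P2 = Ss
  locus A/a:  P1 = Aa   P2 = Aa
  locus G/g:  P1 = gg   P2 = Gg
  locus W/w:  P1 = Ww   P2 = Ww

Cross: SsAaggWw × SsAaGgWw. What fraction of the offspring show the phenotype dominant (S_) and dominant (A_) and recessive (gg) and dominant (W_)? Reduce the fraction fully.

P(S_ A_ gg W_) = 27/128

SsAaggWw gametes: SAgW×2, SAgw×2, SagW×2, Sagw×2, sAgW×2, sAgw×2, sagW×2, sagw×2
SsAaGgWw gametes: SAGW×1, SAGw×1, SAgW×1, SAgw×1, SaGW×1, SaGw×1, SagW×1, Sagw×1, sAGW×1, sAGw×1, sAgW×1, sAgw×1, saGW×1, saGw×1, sagW×1, sagw×1
SsAaggWw×SsAaGgWw grid (16·16=256): SSAAGgWW=2 SSAAGgWw=4 SSAAGgww=2 SSAAggWW=2 SSAAggWw=4 SSAAggww=2 SSAaGgWW=4 SSAaGgWw=8 SSAaGgww=4 SSAaggWW=4 SSAaggWw=8 SSAaggww=4 SSaaGgWW=2 SSaaGgWw=4 SSaaGgww=2 SSaaggWW=2 SSaaggWw=4 SSaaggww=2 SsAAGgWW=4 SsAAGgWw=8 SsAAGgww=4 SsAAggWW=4 SsAAggWw=8 SsAAggww=4 SsAaGgWW=8 SsAaGgWw=16 SsAaGgww=8 SsAaggWW=8 SsAaggWw=16 SsAaggww=8 SsaaGgWW=4 SsaaGgWw=8 SsaaGgww=4 SsaaggWW=4 SsaaggWw=8 Ssaaggww=4 ssAAGgWW=2 ssAAGgWw=4 ssAAGgww=2 ssAAggWW=2 ssAAggWw=4 ssAAggww=2 ssAaGgWW=4 ssAaGgWw=8 ssAaGgww=4 ssAaggWW=4 ssAaggWw=8 ssAaggww=4 ssaaGgWW=2 ssaaGgWw=4 ssaaGgww=2 ssaaggWW=2 ssaaggWw=4 ssaaggww=2
S_ A_ gg W_ hits 54/256; gcd=2; 54÷2/256÷2 = 27/128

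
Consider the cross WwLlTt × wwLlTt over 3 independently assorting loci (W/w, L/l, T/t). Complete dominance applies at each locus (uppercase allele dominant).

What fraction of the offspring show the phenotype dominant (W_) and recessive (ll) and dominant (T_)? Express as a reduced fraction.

P(W_ ll T_) = 3/32

WwLlTt gametes: WLT×1, WLt×1, WlT×1, Wlt×1, wLT×1, wLt×1, wlT×1, wlt×1
wwLlTt gametes: wLT×2, wLt×2, wlT×2, wlt×2
WwLlTt×wwLlTt grid (8·8=64): WwLLTT=2 WwLLTt=4 WwLLtt=2 WwLlTT=4 WwLlTt=8 WwLltt=4 WwllTT=2 WwllTt=4 Wwlltt=2 wwLLTT=2 wwLLTt=4 wwLLtt=2 wwLlTT=4 wwLlTt=8 wwLltt=4 wwllTT=2 wwllTt=4 wwlltt=2
W_ ll T_ hits 6/64; gcd=2; 6÷2/64÷2 = 3/32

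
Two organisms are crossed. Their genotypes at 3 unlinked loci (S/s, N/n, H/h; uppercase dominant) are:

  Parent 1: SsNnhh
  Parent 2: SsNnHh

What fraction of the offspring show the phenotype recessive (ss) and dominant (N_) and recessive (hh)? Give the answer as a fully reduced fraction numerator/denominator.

P(ss N_ hh) = 3/32

SsNnhh gametes: SNh×2, Snh×2, sNh×2, snh×2
SsNnHh gametes: SNH×1, SNh×1, SnH×1, Snh×1, sNH×1, sNh×1, snH×1, snh×1
SsNnhh×SsNnHh grid (8·8=64): SSNNHh=2 SSNNhh=2 SSNnHh=4 SSNnhh=4 SSnnHh=2 SSnnhh=2 SsNNHh=4 SsNNhh=4 SsNnHh=8 SsNnhh=8 SsnnHh=4 Ssnnhh=4 ssNNHh=2 ssNNhh=2 ssNnHh=4 ssNnhh=4 ssnnHh=2 ssnnhh=2
ss N_ hh hits 6/64; gcd=2; 6÷2/64÷2 = 3/32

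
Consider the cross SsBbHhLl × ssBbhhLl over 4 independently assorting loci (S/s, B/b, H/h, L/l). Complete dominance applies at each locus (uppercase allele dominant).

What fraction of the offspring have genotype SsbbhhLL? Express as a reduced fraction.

P(SsbbhhLL) = 1/64

SsBbHhLl gametes: SBHL×1, SBHl×1, SBhL×1, SBhl×1, SbHL×1, SbHl×1, SbhL×1, Sbhl×1, sBHL×1, sBHl×1, sBhL×1, sBhl×1, sbHL×1, sbHl×1, sbhL×1, sbhl×1
ssBbhhLl gametes: sBhL×4, sBhl×4, sbhL×4, sbhl×4
SsBbHhLl×ssBbhhLl grid (16·16=256): SsBBHhLL=4 SsBBHhLl=8 SsBBHhll=4 SsBBhhLL=4 SsBBhhLl=8 SsBBhhll=4 SsBbHhLL=8 SsBbHhLl=16 SsBbHhll=8 SsBbhhLL=8 SsBbhhLl=16 SsBbhhll=8 SsbbHhLL=4 SsbbHhLl=8 SsbbHhll=4 SsbbhhLL=4 SsbbhhLl=8 Ssbbhhll=4 ssBBHhLL=4 ssBBHhLl=8 ssBBHhll=4 ssBBhhLL=4 ssBBhhLl=8 ssBBhhll=4 ssBbHhLL=8 ssBbHhLl=16 ssBbHhll=8 ssBbhhLL=8 ssBbhhLl=16 ssBbhhll=8 ssbbHhLL=4 ssbbHhLl=8 ssbbHhll=4 ssbbhhLL=4 ssbbhhLl=8 ssbbhhll=4
SsbbhhLL hits 4/256; gcd=4; 4÷4/256÷4 = 1/64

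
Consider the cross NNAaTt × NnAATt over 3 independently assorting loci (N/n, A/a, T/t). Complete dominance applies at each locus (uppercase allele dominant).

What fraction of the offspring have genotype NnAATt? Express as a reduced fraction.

NNAaTt gametes: NAT×2, NAt×2, NaT×2, Nat×2
NnAATt gametes: NAT×2, NAt×2, nAT×2, nAt×2
NNAaTt×NnAATt grid (8·8=64): NNAATT=4 NNAATt=8 NNAAtt=4 NNAaTT=4 NNAaTt=8 NNAatt=4 NnAATT=4 NnAATt=8 NnAAtt=4 NnAaTT=4 NnAaTt=8 NnAatt=4
NnAATt hits 8/64; gcd=8; 8÷8/64÷8 = 1/8

P(NnAATt) = 1/8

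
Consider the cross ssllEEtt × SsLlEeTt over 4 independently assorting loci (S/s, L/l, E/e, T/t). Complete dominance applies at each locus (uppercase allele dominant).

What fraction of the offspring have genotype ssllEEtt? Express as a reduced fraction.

ssllEEtt gametes: slEt×16
SsLlEeTt gametes: SLET×1, SLEt×1, SLeT×1, SLet×1, SlET×1, SlEt×1, SleT×1, Slet×1, sLET×1, sLEt×1, sLeT×1, sLet×1, slET×1, slEt×1, sleT×1, slet×1
ssllEEtt×SsLlEeTt grid (16·16=256): SsLlEETt=16 SsLlEEtt=16 SsLlEeTt=16 SsLlEett=16 SsllEETt=16 SsllEEtt=16 SsllEeTt=16 SsllEett=16 ssLlEETt=16 ssLlEEtt=16 ssLlEeTt=16 ssLlEett=16 ssllEETt=16 ssllEEtt=16 ssllEeTt=16 ssllEett=16
ssllEEtt hits 16/256; gcd=16; 16÷16/256÷16 = 1/16

P(ssllEEtt) = 1/16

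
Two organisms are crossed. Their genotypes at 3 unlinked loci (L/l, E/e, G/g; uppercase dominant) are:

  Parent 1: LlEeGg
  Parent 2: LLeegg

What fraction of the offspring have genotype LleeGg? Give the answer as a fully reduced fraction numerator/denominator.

P(LleeGg) = 1/8

LlEeGg gametes: LEG×1, LEg×1, LeG×1, Leg×1, lEG×1, lEg×1, leG×1, leg×1
LLeegg gametes: Leg×8
LlEeGg×LLeegg grid (8·8=64): LLEeGg=8 LLEegg=8 LLeeGg=8 LLeegg=8 LlEeGg=8 LlEegg=8 LleeGg=8 Lleegg=8
LleeGg hits 8/64; gcd=8; 8÷8/64÷8 = 1/8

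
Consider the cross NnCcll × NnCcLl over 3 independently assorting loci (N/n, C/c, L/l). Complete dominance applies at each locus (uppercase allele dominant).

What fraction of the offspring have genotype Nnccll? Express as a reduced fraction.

P(Nnccll) = 1/16

NnCcll gametes: NCl×2, Ncl×2, nCl×2, ncl×2
NnCcLl gametes: NCL×1, NCl×1, NcL×1, Ncl×1, nCL×1, nCl×1, ncL×1, ncl×1
NnCcll×NnCcLl grid (8·8=64): NNCCLl=2 NNCCll=2 NNCcLl=4 NNCcll=4 NNccLl=2 NNccll=2 NnCCLl=4 NnCCll=4 NnCcLl=8 NnCcll=8 NnccLl=4 Nnccll=4 nnCCLl=2 nnCCll=2 nnCcLl=4 nnCcll=4 nnccLl=2 nnccll=2
Nnccll hits 4/64; gcd=4; 4÷4/64÷4 = 1/16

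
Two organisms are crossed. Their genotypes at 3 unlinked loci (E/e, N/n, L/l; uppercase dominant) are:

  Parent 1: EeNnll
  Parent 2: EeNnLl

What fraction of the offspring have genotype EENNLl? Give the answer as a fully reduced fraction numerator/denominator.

P(EENNLl) = 1/32

EeNnll gametes: ENl×2, Enl×2, eNl×2, enl×2
EeNnLl gametes: ENL×1, ENl×1, EnL×1, Enl×1, eNL×1, eNl×1, enL×1, enl×1
EeNnll×EeNnLl grid (8·8=64): EENNLl=2 EENNll=2 EENnLl=4 EENnll=4 EEnnLl=2 EEnnll=2 EeNNLl=4 EeNNll=4 EeNnLl=8 EeNnll=8 EennLl=4 Eennll=4 eeNNLl=2 eeNNll=2 eeNnLl=4 eeNnll=4 eennLl=2 eennll=2
EENNLl hits 2/64; gcd=2; 2÷2/64÷2 = 1/32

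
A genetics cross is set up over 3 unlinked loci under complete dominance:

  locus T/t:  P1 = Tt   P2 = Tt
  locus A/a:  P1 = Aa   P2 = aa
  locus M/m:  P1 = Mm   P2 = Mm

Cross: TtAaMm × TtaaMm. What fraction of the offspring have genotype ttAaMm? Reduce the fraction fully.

P(ttAaMm) = 1/16

TtAaMm gametes: TAM×1, TAm×1, TaM×1, Tam×1, tAM×1, tAm×1, taM×1, tam×1
TtaaMm gametes: TaM×2, Tam×2, taM×2, tam×2
TtAaMm×TtaaMm grid (8·8=64): TTAaMM=2 TTAaMm=4 TTAamm=2 TTaaMM=2 TTaaMm=4 TTaamm=2 TtAaMM=4 TtAaMm=8 TtAamm=4 TtaaMM=4 TtaaMm=8 Ttaamm=4 ttAaMM=2 ttAaMm=4 ttAamm=2 ttaaMM=2 ttaaMm=4 ttaamm=2
ttAaMm hits 4/64; gcd=4; 4÷4/64÷4 = 1/16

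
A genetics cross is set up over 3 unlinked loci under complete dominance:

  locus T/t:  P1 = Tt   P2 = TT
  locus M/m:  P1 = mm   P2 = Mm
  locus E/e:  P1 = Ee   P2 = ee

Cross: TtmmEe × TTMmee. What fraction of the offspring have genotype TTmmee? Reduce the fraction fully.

P(TTmmee) = 1/8

TtmmEe gametes: TmE×2, Tme×2, tmE×2, tme×2
TTMmee gametes: TMe×4, Tme×4
TtmmEe×TTMmee grid (8·8=64): TTMmEe=8 TTMmee=8 TTmmEe=8 TTmmee=8 TtMmEe=8 TtMmee=8 TtmmEe=8 Ttmmee=8
TTmmee hits 8/64; gcd=8; 8÷8/64÷8 = 1/8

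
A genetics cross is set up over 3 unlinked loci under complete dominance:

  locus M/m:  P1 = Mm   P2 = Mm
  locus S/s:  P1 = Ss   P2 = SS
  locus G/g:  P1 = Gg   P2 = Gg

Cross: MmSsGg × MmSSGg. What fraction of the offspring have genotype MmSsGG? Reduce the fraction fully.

MmSsGg gametes: MSG×1, MSg×1, MsG×1, Msg×1, mSG×1, mSg×1, msG×1, msg×1
MmSSGg gametes: MSG×2, MSg×2, mSG×2, mSg×2
MmSsGg×MmSSGg grid (8·8=64): MMSSGG=2 MMSSGg=4 MMSSgg=2 MMSsGG=2 MMSsGg=4 MMSsgg=2 MmSSGG=4 MmSSGg=8 MmSSgg=4 MmSsGG=4 MmSsGg=8 MmSsgg=4 mmSSGG=2 mmSSGg=4 mmSSgg=2 mmSsGG=2 mmSsGg=4 mmSsgg=2
MmSsGG hits 4/64; gcd=4; 4÷4/64÷4 = 1/16

P(MmSsGG) = 1/16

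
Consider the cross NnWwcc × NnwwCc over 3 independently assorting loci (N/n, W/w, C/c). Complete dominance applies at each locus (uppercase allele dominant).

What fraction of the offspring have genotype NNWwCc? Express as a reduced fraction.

NnWwcc gametes: NWc×2, Nwc×2, nWc×2, nwc×2
NnwwCc gametes: NwC×2, Nwc×2, nwC×2, nwc×2
NnWwcc×NnwwCc grid (8·8=64): NNWwCc=4 NNWwcc=4 NNwwCc=4 NNwwcc=4 NnWwCc=8 NnWwcc=8 NnwwCc=8 Nnwwcc=8 nnWwCc=4 nnWwcc=4 nnwwCc=4 nnwwcc=4
NNWwCc hits 4/64; gcd=4; 4÷4/64÷4 = 1/16

P(NNWwCc) = 1/16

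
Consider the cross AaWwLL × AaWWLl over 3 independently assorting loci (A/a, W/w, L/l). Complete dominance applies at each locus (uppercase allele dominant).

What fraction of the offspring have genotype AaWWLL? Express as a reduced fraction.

P(AaWWLL) = 1/8

AaWwLL gametes: AWL×2, AwL×2, aWL×2, awL×2
AaWWLl gametes: AWL×2, AWl×2, aWL×2, aWl×2
AaWwLL×AaWWLl grid (8·8=64): AAWWLL=4 AAWWLl=4 AAWwLL=4 AAWwLl=4 AaWWLL=8 AaWWLl=8 AaWwLL=8 AaWwLl=8 aaWWLL=4 aaWWLl=4 aaWwLL=4 aaWwLl=4
AaWWLL hits 8/64; gcd=8; 8÷8/64÷8 = 1/8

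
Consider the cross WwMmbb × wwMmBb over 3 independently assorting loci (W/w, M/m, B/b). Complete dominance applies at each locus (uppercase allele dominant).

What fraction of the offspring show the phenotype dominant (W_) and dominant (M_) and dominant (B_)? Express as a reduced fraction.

WwMmbb gametes: WMb×2, Wmb×2, wMb×2, wmb×2
wwMmBb gametes: wMB×2, wMb×2, wmB×2, wmb×2
WwMmbb×wwMmBb grid (8·8=64): WwMMBb=4 WwMMbb=4 WwMmBb=8 WwMmbb=8 WwmmBb=4 Wwmmbb=4 wwMMBb=4 wwMMbb=4 wwMmBb=8 wwMmbb=8 wwmmBb=4 wwmmbb=4
W_ M_ B_ hits 12/64; gcd=4; 12÷4/64÷4 = 3/16

P(W_ M_ B_) = 3/16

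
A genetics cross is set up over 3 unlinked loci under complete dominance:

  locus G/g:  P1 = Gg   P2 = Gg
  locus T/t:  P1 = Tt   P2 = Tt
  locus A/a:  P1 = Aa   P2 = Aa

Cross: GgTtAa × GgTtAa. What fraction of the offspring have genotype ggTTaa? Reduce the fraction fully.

GgTtAa gametes: GTA×1, GTa×1, GtA×1, Gta×1, gTA×1, gTa×1, gtA×1, gta×1
GgTtAa gametes: GTA×1, GTa×1, GtA×1, Gta×1, gTA×1, gTa×1, gtA×1, gta×1
GgTtAa×GgTtAa grid (8·8=64): GGTTAA=1 GGTTAa=2 GGTTaa=1 GGTtAA=2 GGTtAa=4 GGTtaa=2 GGttAA=1 GGttAa=2 GGttaa=1 GgTTAA=2 GgTTAa=4 GgTTaa=2 GgTtAA=4 GgTtAa=8 GgTtaa=4 GgttAA=2 GgttAa=4 Ggttaa=2 ggTTAA=1 ggTTAa=2 ggTTaa=1 ggTtAA=2 ggTtAa=4 ggTtaa=2 ggttAA=1 ggttAa=2 ggttaa=1
ggTTaa hits 1/64; gcd=1; 1÷1/64÷1 = 1/64

P(ggTTaa) = 1/64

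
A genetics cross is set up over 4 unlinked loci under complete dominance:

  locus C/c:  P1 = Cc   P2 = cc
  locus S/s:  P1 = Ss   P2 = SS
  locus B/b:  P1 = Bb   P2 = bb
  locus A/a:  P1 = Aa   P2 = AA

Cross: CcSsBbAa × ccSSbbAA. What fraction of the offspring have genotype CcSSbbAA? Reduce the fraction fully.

CcSsBbAa gametes: CSBA×1, CSBa×1, CSbA×1, CSba×1, CsBA×1, CsBa×1, CsbA×1, Csba×1, cSBA×1, cSBa×1, cSbA×1, cSba×1, csBA×1, csBa×1, csbA×1, csba×1
ccSSbbAA gametes: cSbA×16
CcSsBbAa×ccSSbbAA grid (16·16=256): CcSSBbAA=16 CcSSBbAa=16 CcSSbbAA=16 CcSSbbAa=16 CcSsBbAA=16 CcSsBbAa=16 CcSsbbAA=16 CcSsbbAa=16 ccSSBbAA=16 ccSSBbAa=16 ccSSbbAA=16 ccSSbbAa=16 ccSsBbAA=16 ccSsBbAa=16 ccSsbbAA=16 ccSsbbAa=16
CcSSbbAA hits 16/256; gcd=16; 16÷16/256÷16 = 1/16

P(CcSSbbAA) = 1/16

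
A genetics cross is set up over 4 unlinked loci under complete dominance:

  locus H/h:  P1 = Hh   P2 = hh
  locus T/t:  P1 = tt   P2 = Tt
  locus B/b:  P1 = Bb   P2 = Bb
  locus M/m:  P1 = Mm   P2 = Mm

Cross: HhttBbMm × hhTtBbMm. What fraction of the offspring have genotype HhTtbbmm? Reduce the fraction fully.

P(HhTtbbmm) = 1/64

HhttBbMm gametes: HtBM×2, HtBm×2, HtbM×2, Htbm×2, htBM×2, htBm×2, htbM×2, htbm×2
hhTtBbMm gametes: hTBM×2, hTBm×2, hTbM×2, hTbm×2, htBM×2, htBm×2, htbM×2, htbm×2
HhttBbMm×hhTtBbMm grid (16·16=256): HhTtBBMM=4 HhTtBBMm=8 HhTtBBmm=4 HhTtBbMM=8 HhTtBbMm=16 HhTtBbmm=8 HhTtbbMM=4 HhTtbbMm=8 HhTtbbmm=4 HhttBBMM=4 HhttBBMm=8 HhttBBmm=4 HhttBbMM=8 HhttBbMm=16 HhttBbmm=8 HhttbbMM=4 HhttbbMm=8 Hhttbbmm=4 hhTtBBMM=4 hhTtBBMm=8 hhTtBBmm=4 hhTtBbMM=8 hhTtBbMm=16 hhTtBbmm=8 hhTtbbMM=4 hhTtbbMm=8 hhTtbbmm=4 hhttBBMM=4 hhttBBMm=8 hhttBBmm=4 hhttBbMM=8 hhttBbMm=16 hhttBbmm=8 hhttbbMM=4 hhttbbMm=8 hhttbbmm=4
HhTtbbmm hits 4/256; gcd=4; 4÷4/256÷4 = 1/64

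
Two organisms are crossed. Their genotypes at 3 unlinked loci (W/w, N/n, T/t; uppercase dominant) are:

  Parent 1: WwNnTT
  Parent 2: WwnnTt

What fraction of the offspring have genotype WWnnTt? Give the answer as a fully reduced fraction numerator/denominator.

WwNnTT gametes: WNT×2, WnT×2, wNT×2, wnT×2
WwnnTt gametes: WnT×2, Wnt×2, wnT×2, wnt×2
WwNnTT×WwnnTt grid (8·8=64): WWNnTT=4 WWNnTt=4 WWnnTT=4 WWnnTt=4 WwNnTT=8 WwNnTt=8 WwnnTT=8 WwnnTt=8 wwNnTT=4 wwNnTt=4 wwnnTT=4 wwnnTt=4
WWnnTt hits 4/64; gcd=4; 4÷4/64÷4 = 1/16

P(WWnnTt) = 1/16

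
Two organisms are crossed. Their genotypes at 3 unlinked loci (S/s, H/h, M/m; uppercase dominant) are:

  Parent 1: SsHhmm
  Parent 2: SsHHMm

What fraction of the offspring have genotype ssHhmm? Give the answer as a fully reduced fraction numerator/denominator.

P(ssHhmm) = 1/16

SsHhmm gametes: SHm×2, Shm×2, sHm×2, shm×2
SsHHMm gametes: SHM×2, SHm×2, sHM×2, sHm×2
SsHhmm×SsHHMm grid (8·8=64): SSHHMm=4 SSHHmm=4 SSHhMm=4 SSHhmm=4 SsHHMm=8 SsHHmm=8 SsHhMm=8 SsHhmm=8 ssHHMm=4 ssHHmm=4 ssHhMm=4 ssHhmm=4
ssHhmm hits 4/64; gcd=4; 4÷4/64÷4 = 1/16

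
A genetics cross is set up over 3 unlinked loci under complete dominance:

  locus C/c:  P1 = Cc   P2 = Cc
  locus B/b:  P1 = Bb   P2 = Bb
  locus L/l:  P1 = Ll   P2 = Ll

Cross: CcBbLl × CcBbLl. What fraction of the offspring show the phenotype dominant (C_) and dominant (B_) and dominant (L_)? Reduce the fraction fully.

P(C_ B_ L_) = 27/64

CcBbLl gametes: CBL×1, CBl×1, CbL×1, Cbl×1, cBL×1, cBl×1, cbL×1, cbl×1
CcBbLl gametes: CBL×1, CBl×1, CbL×1, Cbl×1, cBL×1, cBl×1, cbL×1, cbl×1
CcBbLl×CcBbLl grid (8·8=64): CCBBLL=1 CCBBLl=2 CCBBll=1 CCBbLL=2 CCBbLl=4 CCBbll=2 CCbbLL=1 CCbbLl=2 CCbbll=1 CcBBLL=2 CcBBLl=4 CcBBll=2 CcBbLL=4 CcBbLl=8 CcBbll=4 CcbbLL=2 CcbbLl=4 Ccbbll=2 ccBBLL=1 ccBBLl=2 ccBBll=1 ccBbLL=2 ccBbLl=4 ccBbll=2 ccbbLL=1 ccbbLl=2 ccbbll=1
C_ B_ L_ hits 27/64; gcd=1; 27÷1/64÷1 = 27/64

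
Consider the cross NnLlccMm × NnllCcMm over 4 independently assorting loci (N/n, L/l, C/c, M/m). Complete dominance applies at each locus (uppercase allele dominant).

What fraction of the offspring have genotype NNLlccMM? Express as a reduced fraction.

NnLlccMm gametes: NLcM×2, NLcm×2, NlcM×2, Nlcm×2, nLcM×2, nLcm×2, nlcM×2, nlcm×2
NnllCcMm gametes: NlCM×2, NlCm×2, NlcM×2, Nlcm×2, nlCM×2, nlCm×2, nlcM×2, nlcm×2
NnLlccMm×NnllCcMm grid (16·16=256): NNLlCcMM=4 NNLlCcMm=8 NNLlCcmm=4 NNLlccMM=4 NNLlccMm=8 NNLlccmm=4 NNllCcMM=4 NNllCcMm=8 NNllCcmm=4 NNllccMM=4 NNllccMm=8 NNllccmm=4 NnLlCcMM=8 NnLlCcMm=16 NnLlCcmm=8 NnLlccMM=8 NnLlccMm=16 NnLlccmm=8 NnllCcMM=8 NnllCcMm=16 NnllCcmm=8 NnllccMM=8 NnllccMm=16 Nnllccmm=8 nnLlCcMM=4 nnLlCcMm=8 nnLlCcmm=4 nnLlccMM=4 nnLlccMm=8 nnLlccmm=4 nnllCcMM=4 nnllCcMm=8 nnllCcmm=4 nnllccMM=4 nnllccMm=8 nnllccmm=4
NNLlccMM hits 4/256; gcd=4; 4÷4/256÷4 = 1/64

P(NNLlccMM) = 1/64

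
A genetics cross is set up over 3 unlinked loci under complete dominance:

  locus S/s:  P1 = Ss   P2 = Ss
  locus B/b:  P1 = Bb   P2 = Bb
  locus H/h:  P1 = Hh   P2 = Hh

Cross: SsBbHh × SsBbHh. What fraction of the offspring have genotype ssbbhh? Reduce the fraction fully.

SsBbHh gametes: SBH×1, SBh×1, SbH×1, Sbh×1, sBH×1, sBh×1, sbH×1, sbh×1
SsBbHh gametes: SBH×1, SBh×1, SbH×1, Sbh×1, sBH×1, sBh×1, sbH×1, sbh×1
SsBbHh×SsBbHh grid (8·8=64): SSBBHH=1 SSBBHh=2 SSBBhh=1 SSBbHH=2 SSBbHh=4 SSBbhh=2 SSbbHH=1 SSbbHh=2 SSbbhh=1 SsBBHH=2 SsBBHh=4 SsBBhh=2 SsBbHH=4 SsBbHh=8 SsBbhh=4 SsbbHH=2 SsbbHh=4 Ssbbhh=2 ssBBHH=1 ssBBHh=2 ssBBhh=1 ssBbHH=2 ssBbHh=4 ssBbhh=2 ssbbHH=1 ssbbHh=2 ssbbhh=1
ssbbhh hits 1/64; gcd=1; 1÷1/64÷1 = 1/64

P(ssbbhh) = 1/64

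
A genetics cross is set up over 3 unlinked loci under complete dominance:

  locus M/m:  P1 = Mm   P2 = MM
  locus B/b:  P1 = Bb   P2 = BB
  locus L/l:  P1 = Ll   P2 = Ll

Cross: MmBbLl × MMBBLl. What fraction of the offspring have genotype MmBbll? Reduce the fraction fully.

MmBbLl gametes: MBL×1, MBl×1, MbL×1, Mbl×1, mBL×1, mBl×1, mbL×1, mbl×1
MMBBLl gametes: MBL×4, MBl×4
MmBbLl×MMBBLl grid (8·8=64): MMBBLL=4 MMBBLl=8 MMBBll=4 MMBbLL=4 MMBbLl=8 MMBbll=4 MmBBLL=4 MmBBLl=8 MmBBll=4 MmBbLL=4 MmBbLl=8 MmBbll=4
MmBbll hits 4/64; gcd=4; 4÷4/64÷4 = 1/16

P(MmBbll) = 1/16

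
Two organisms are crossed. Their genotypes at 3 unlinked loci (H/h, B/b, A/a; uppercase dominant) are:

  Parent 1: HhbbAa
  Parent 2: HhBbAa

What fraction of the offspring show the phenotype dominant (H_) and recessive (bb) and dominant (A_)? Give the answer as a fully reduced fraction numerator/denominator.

P(H_ bb A_) = 9/32

HhbbAa gametes: HbA×2, Hba×2, hbA×2, hba×2
HhBbAa gametes: HBA×1, HBa×1, HbA×1, Hba×1, hBA×1, hBa×1, hbA×1, hba×1
HhbbAa×HhBbAa grid (8·8=64): HHBbAA=2 HHBbAa=4 HHBbaa=2 HHbbAA=2 HHbbAa=4 HHbbaa=2 HhBbAA=4 HhBbAa=8 HhBbaa=4 HhbbAA=4 HhbbAa=8 Hhbbaa=4 hhBbAA=2 hhBbAa=4 hhBbaa=2 hhbbAA=2 hhbbAa=4 hhbbaa=2
H_ bb A_ hits 18/64; gcd=2; 18÷2/64÷2 = 9/32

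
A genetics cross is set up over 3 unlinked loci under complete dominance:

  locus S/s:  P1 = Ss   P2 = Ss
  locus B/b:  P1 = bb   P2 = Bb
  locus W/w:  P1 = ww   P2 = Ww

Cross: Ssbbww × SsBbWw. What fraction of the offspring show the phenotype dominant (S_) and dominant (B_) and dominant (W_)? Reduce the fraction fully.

P(S_ B_ W_) = 3/16

Ssbbww gametes: Sbw×4, sbw×4
SsBbWw gametes: SBW×1, SBw×1, SbW×1, Sbw×1, sBW×1, sBw×1, sbW×1, sbw×1
Ssbbww×SsBbWw grid (8·8=64): SSBbWw=4 SSBbww=4 SSbbWw=4 SSbbww=4 SsBbWw=8 SsBbww=8 SsbbWw=8 Ssbbww=8 ssBbWw=4 ssBbww=4 ssbbWw=4 ssbbww=4
S_ B_ W_ hits 12/64; gcd=4; 12÷4/64÷4 = 3/16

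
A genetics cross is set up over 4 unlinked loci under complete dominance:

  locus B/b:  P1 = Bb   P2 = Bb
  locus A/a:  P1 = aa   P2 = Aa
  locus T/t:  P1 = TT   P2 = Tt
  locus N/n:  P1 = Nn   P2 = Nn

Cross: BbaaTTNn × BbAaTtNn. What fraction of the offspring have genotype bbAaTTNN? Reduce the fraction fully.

BbaaTTNn gametes: BaTN×4, BaTn×4, baTN×4, baTn×4
BbAaTtNn gametes: BATN×1, BATn×1, BAtN×1, BAtn×1, BaTN×1, BaTn×1, BatN×1, Batn×1, bATN×1, bATn×1, bAtN×1, bAtn×1, baTN×1, baTn×1, batN×1, batn×1
BbaaTTNn×BbAaTtNn grid (16·16=256): BBAaTTNN=4 BBAaTTNn=8 BBAaTTnn=4 BBAaTtNN=4 BBAaTtNn=8 BBAaTtnn=4 BBaaTTNN=4 BBaaTTNn=8 BBaaTTnn=4 BBaaTtNN=4 BBaaTtNn=8 BBaaTtnn=4 BbAaTTNN=8 BbAaTTNn=16 BbAaTTnn=8 BbAaTtNN=8 BbAaTtNn=16 BbAaTtnn=8 BbaaTTNN=8 BbaaTTNn=16 BbaaTTnn=8 BbaaTtNN=8 BbaaTtNn=16 BbaaTtnn=8 bbAaTTNN=4 bbAaTTNn=8 bbAaTTnn=4 bbAaTtNN=4 bbAaTtNn=8 bbAaTtnn=4 bbaaTTNN=4 bbaaTTNn=8 bbaaTTnn=4 bbaaTtNN=4 bbaaTtNn=8 bbaaTtnn=4
bbAaTTNN hits 4/256; gcd=4; 4÷4/256÷4 = 1/64

P(bbAaTTNN) = 1/64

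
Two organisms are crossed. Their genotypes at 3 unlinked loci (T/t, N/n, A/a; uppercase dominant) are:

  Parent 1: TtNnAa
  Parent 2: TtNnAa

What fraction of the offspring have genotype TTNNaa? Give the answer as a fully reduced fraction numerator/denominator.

TtNnAa gametes: TNA×1, TNa×1, TnA×1, Tna×1, tNA×1, tNa×1, tnA×1, tna×1
TtNnAa gametes: TNA×1, TNa×1, TnA×1, Tna×1, tNA×1, tNa×1, tnA×1, tna×1
TtNnAa×TtNnAa grid (8·8=64): TTNNAA=1 TTNNAa=2 TTNNaa=1 TTNnAA=2 TTNnAa=4 TTNnaa=2 TTnnAA=1 TTnnAa=2 TTnnaa=1 TtNNAA=2 TtNNAa=4 TtNNaa=2 TtNnAA=4 TtNnAa=8 TtNnaa=4 TtnnAA=2 TtnnAa=4 Ttnnaa=2 ttNNAA=1 ttNNAa=2 ttNNaa=1 ttNnAA=2 ttNnAa=4 ttNnaa=2 ttnnAA=1 ttnnAa=2 ttnnaa=1
TTNNaa hits 1/64; gcd=1; 1÷1/64÷1 = 1/64

P(TTNNaa) = 1/64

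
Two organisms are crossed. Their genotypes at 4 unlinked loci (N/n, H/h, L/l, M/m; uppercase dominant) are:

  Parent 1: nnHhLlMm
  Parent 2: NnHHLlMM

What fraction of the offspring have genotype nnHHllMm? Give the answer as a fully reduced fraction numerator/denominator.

nnHhLlMm gametes: nHLM×2, nHLm×2, nHlM×2, nHlm×2, nhLM×2, nhLm×2, nhlM×2, nhlm×2
NnHHLlMM gametes: NHLM×4, NHlM×4, nHLM×4, nHlM×4
nnHhLlMm×NnHHLlMM grid (16·16=256): NnHHLLMM=8 NnHHLLMm=8 NnHHLlMM=16 NnHHLlMm=16 NnHHllMM=8 NnHHllMm=8 NnHhLLMM=8 NnHhLLMm=8 NnHhLlMM=16 NnHhLlMm=16 NnHhllMM=8 NnHhllMm=8 nnHHLLMM=8 nnHHLLMm=8 nnHHLlMM=16 nnHHLlMm=16 nnHHllMM=8 nnHHllMm=8 nnHhLLMM=8 nnHhLLMm=8 nnHhLlMM=16 nnHhLlMm=16 nnHhllMM=8 nnHhllMm=8
nnHHllMm hits 8/256; gcd=8; 8÷8/256÷8 = 1/32

P(nnHHllMm) = 1/32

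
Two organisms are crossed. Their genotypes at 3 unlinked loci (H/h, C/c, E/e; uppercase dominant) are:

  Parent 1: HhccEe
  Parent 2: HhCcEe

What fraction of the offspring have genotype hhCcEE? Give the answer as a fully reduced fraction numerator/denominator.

HhccEe gametes: HcE×2, Hce×2, hcE×2, hce×2
HhCcEe gametes: HCE×1, HCe×1, HcE×1, Hce×1, hCE×1, hCe×1, hcE×1, hce×1
HhccEe×HhCcEe grid (8·8=64): HHCcEE=2 HHCcEe=4 HHCcee=2 HHccEE=2 HHccEe=4 HHccee=2 HhCcEE=4 HhCcEe=8 HhCcee=4 HhccEE=4 HhccEe=8 Hhccee=4 hhCcEE=2 hhCcEe=4 hhCcee=2 hhccEE=2 hhccEe=4 hhccee=2
hhCcEE hits 2/64; gcd=2; 2÷2/64÷2 = 1/32

P(hhCcEE) = 1/32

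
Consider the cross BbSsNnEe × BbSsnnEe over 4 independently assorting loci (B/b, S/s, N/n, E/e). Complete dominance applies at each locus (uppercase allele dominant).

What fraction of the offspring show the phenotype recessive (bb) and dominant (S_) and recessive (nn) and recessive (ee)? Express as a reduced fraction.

BbSsNnEe gametes: BSNE×1, BSNe×1, BSnE×1, BSne×1, BsNE×1, BsNe×1, BsnE×1, Bsne×1, bSNE×1, bSNe×1, bSnE×1, bSne×1, bsNE×1, bsNe×1, bsnE×1, bsne×1
BbSsnnEe gametes: BSnE×2, BSne×2, BsnE×2, Bsne×2, bSnE×2, bSne×2, bsnE×2, bsne×2
BbSsNnEe×BbSsnnEe grid (16·16=256): BBSSNnEE=2 BBSSNnEe=4 BBSSNnee=2 BBSSnnEE=2 BBSSnnEe=4 BBSSnnee=2 BBSsNnEE=4 BBSsNnEe=8 BBSsNnee=4 BBSsnnEE=4 BBSsnnEe=8 BBSsnnee=4 BBssNnEE=2 BBssNnEe=4 BBssNnee=2 BBssnnEE=2 BBssnnEe=4 BBssnnee=2 BbSSNnEE=4 BbSSNnEe=8 BbSSNnee=4 BbSSnnEE=4 BbSSnnEe=8 BbSSnnee=4 BbSsNnEE=8 BbSsNnEe=16 BbSsNnee=8 BbSsnnEE=8 BbSsnnEe=16 BbSsnnee=8 BbssNnEE=4 BbssNnEe=8 BbssNnee=4 BbssnnEE=4 BbssnnEe=8 Bbssnnee=4 bbSSNnEE=2 bbSSNnEe=4 bbSSNnee=2 bbSSnnEE=2 bbSSnnEe=4 bbSSnnee=2 bbSsNnEE=4 bbSsNnEe=8 bbSsNnee=4 bbSsnnEE=4 bbSsnnEe=8 bbSsnnee=4 bbssNnEE=2 bbssNnEe=4 bbssNnee=2 bbssnnEE=2 bbssnnEe=4 bbssnnee=2
bb S_ nn ee hits 6/256; gcd=2; 6÷2/256÷2 = 3/128

P(bb S_ nn ee) = 3/128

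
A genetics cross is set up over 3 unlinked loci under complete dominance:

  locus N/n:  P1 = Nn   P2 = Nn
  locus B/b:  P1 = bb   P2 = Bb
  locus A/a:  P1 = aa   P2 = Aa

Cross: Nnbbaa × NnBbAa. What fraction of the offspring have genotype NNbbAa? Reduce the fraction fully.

P(NNbbAa) = 1/16

Nnbbaa gametes: Nba×4, nba×4
NnBbAa gametes: NBA×1, NBa×1, NbA×1, Nba×1, nBA×1, nBa×1, nbA×1, nba×1
Nnbbaa×NnBbAa grid (8·8=64): NNBbAa=4 NNBbaa=4 NNbbAa=4 NNbbaa=4 NnBbAa=8 NnBbaa=8 NnbbAa=8 Nnbbaa=8 nnBbAa=4 nnBbaa=4 nnbbAa=4 nnbbaa=4
NNbbAa hits 4/64; gcd=4; 4÷4/64÷4 = 1/16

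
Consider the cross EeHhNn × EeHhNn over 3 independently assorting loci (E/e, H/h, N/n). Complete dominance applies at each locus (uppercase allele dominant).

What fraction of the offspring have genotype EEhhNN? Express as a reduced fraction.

EeHhNn gametes: EHN×1, EHn×1, EhN×1, Ehn×1, eHN×1, eHn×1, ehN×1, ehn×1
EeHhNn gametes: EHN×1, EHn×1, EhN×1, Ehn×1, eHN×1, eHn×1, ehN×1, ehn×1
EeHhNn×EeHhNn grid (8·8=64): EEHHNN=1 EEHHNn=2 EEHHnn=1 EEHhNN=2 EEHhNn=4 EEHhnn=2 EEhhNN=1 EEhhNn=2 EEhhnn=1 EeHHNN=2 EeHHNn=4 EeHHnn=2 EeHhNN=4 EeHhNn=8 EeHhnn=4 EehhNN=2 EehhNn=4 Eehhnn=2 eeHHNN=1 eeHHNn=2 eeHHnn=1 eeHhNN=2 eeHhNn=4 eeHhnn=2 eehhNN=1 eehhNn=2 eehhnn=1
EEhhNN hits 1/64; gcd=1; 1÷1/64÷1 = 1/64

P(EEhhNN) = 1/64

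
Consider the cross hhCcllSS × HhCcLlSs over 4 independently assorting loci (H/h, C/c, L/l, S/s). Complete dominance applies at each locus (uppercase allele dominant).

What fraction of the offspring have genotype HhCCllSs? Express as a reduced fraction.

hhCcllSS gametes: hClS×8, hclS×8
HhCcLlSs gametes: HCLS×1, HCLs×1, HClS×1, HCls×1, HcLS×1, HcLs×1, HclS×1, Hcls×1, hCLS×1, hCLs×1, hClS×1, hCls×1, hcLS×1, hcLs×1, hclS×1, hcls×1
hhCcllSS×HhCcLlSs grid (16·16=256): HhCCLlSS=8 HhCCLlSs=8 HhCCllSS=8 HhCCllSs=8 HhCcLlSS=16 HhCcLlSs=16 HhCcllSS=16 HhCcllSs=16 HhccLlSS=8 HhccLlSs=8 HhccllSS=8 HhccllSs=8 hhCCLlSS=8 hhCCLlSs=8 hhCCllSS=8 hhCCllSs=8 hhCcLlSS=16 hhCcLlSs=16 hhCcllSS=16 hhCcllSs=16 hhccLlSS=8 hhccLlSs=8 hhccllSS=8 hhccllSs=8
HhCCllSs hits 8/256; gcd=8; 8÷8/256÷8 = 1/32

P(HhCCllSs) = 1/32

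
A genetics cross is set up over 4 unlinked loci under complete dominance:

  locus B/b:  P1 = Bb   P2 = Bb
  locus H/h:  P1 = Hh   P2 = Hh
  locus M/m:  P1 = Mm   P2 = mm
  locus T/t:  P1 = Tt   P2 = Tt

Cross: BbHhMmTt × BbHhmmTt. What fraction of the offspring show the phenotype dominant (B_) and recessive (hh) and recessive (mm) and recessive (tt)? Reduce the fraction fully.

P(B_ hh mm tt) = 3/128

BbHhMmTt gametes: BHMT×1, BHMt×1, BHmT×1, BHmt×1, BhMT×1, BhMt×1, BhmT×1, Bhmt×1, bHMT×1, bHMt×1, bHmT×1, bHmt×1, bhMT×1, bhMt×1, bhmT×1, bhmt×1
BbHhmmTt gametes: BHmT×2, BHmt×2, BhmT×2, Bhmt×2, bHmT×2, bHmt×2, bhmT×2, bhmt×2
BbHhMmTt×BbHhmmTt grid (16·16=256): BBHHMmTT=2 BBHHMmTt=4 BBHHMmtt=2 BBHHmmTT=2 BBHHmmTt=4 BBHHmmtt=2 BBHhMmTT=4 BBHhMmTt=8 BBHhMmtt=4 BBHhmmTT=4 BBHhmmTt=8 BBHhmmtt=4 BBhhMmTT=2 BBhhMmTt=4 BBhhMmtt=2 BBhhmmTT=2 BBhhmmTt=4 BBhhmmtt=2 BbHHMmTT=4 BbHHMmTt=8 BbHHMmtt=4 BbHHmmTT=4 BbHHmmTt=8 BbHHmmtt=4 BbHhMmTT=8 BbHhMmTt=16 BbHhMmtt=8 BbHhmmTT=8 BbHhmmTt=16 BbHhmmtt=8 BbhhMmTT=4 BbhhMmTt=8 BbhhMmtt=4 BbhhmmTT=4 BbhhmmTt=8 Bbhhmmtt=4 bbHHMmTT=2 bbHHMmTt=4 bbHHMmtt=2 bbHHmmTT=2 bbHHmmTt=4 bbHHmmtt=2 bbHhMmTT=4 bbHhMmTt=8 bbHhMmtt=4 bbHhmmTT=4 bbHhmmTt=8 bbHhmmtt=4 bbhhMmTT=2 bbhhMmTt=4 bbhhMmtt=2 bbhhmmTT=2 bbhhmmTt=4 bbhhmmtt=2
B_ hh mm tt hits 6/256; gcd=2; 6÷2/256÷2 = 3/128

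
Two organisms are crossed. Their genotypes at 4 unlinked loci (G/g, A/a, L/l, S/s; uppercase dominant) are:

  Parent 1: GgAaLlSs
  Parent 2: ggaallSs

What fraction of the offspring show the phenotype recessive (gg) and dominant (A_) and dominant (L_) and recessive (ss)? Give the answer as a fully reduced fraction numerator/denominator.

P(gg A_ L_ ss) = 1/32

GgAaLlSs gametes: GALS×1, GALs×1, GAlS×1, GAls×1, GaLS×1, GaLs×1, GalS×1, Gals×1, gALS×1, gALs×1, gAlS×1, gAls×1, gaLS×1, gaLs×1, galS×1, gals×1
ggaallSs gametes: galS×8, gals×8
GgAaLlSs×ggaallSs grid (16·16=256): GgAaLlSS=8 GgAaLlSs=16 GgAaLlss=8 GgAallSS=8 GgAallSs=16 GgAallss=8 GgaaLlSS=8 GgaaLlSs=16 GgaaLlss=8 GgaallSS=8 GgaallSs=16 Ggaallss=8 ggAaLlSS=8 ggAaLlSs=16 ggAaLlss=8 ggAallSS=8 ggAallSs=16 ggAallss=8 ggaaLlSS=8 ggaaLlSs=16 ggaaLlss=8 ggaallSS=8 ggaallSs=16 ggaallss=8
gg A_ L_ ss hits 8/256; gcd=8; 8÷8/256÷8 = 1/32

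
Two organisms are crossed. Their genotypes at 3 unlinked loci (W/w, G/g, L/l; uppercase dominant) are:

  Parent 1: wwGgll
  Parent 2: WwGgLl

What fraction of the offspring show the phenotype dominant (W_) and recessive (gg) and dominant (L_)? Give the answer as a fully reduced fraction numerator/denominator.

P(W_ gg L_) = 1/16

wwGgll gametes: wGl×4, wgl×4
WwGgLl gametes: WGL×1, WGl×1, WgL×1, Wgl×1, wGL×1, wGl×1, wgL×1, wgl×1
wwGgll×WwGgLl grid (8·8=64): WwGGLl=4 WwGGll=4 WwGgLl=8 WwGgll=8 WwggLl=4 Wwggll=4 wwGGLl=4 wwGGll=4 wwGgLl=8 wwGgll=8 wwggLl=4 wwggll=4
W_ gg L_ hits 4/64; gcd=4; 4÷4/64÷4 = 1/16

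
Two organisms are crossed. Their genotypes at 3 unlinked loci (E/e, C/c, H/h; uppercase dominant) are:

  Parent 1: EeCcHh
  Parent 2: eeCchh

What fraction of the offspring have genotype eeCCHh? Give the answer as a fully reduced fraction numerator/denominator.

P(eeCCHh) = 1/16

EeCcHh gametes: ECH×1, ECh×1, EcH×1, Ech×1, eCH×1, eCh×1, ecH×1, ech×1
eeCchh gametes: eCh×4, ech×4
EeCcHh×eeCchh grid (8·8=64): EeCCHh=4 EeCChh=4 EeCcHh=8 EeCchh=8 EeccHh=4 Eecchh=4 eeCCHh=4 eeCChh=4 eeCcHh=8 eeCchh=8 eeccHh=4 eecchh=4
eeCCHh hits 4/64; gcd=4; 4÷4/64÷4 = 1/16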